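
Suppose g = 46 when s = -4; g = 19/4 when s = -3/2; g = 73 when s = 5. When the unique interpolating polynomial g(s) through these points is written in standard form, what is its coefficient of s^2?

3

Build the Lagrange basis polynomials:
L_0(s) = (s + 3/2)(s - 5) / [45/2] = (2/45)s^2 - (7/45)s - 1/3
L_1(s) = (s + 4)(s - 5) / [-65/4] = -(4/65)s^2 + (4/65)s + 16/13
L_2(s) = (s + 4)(s + 3/2) / [117/2] = (2/117)s^2 + (11/117)s + 4/39
g(s) = 46·L_0 + (19/4)·L_1 + 73·L_2
Only the coefficient of s^2 is needed; take it from each L_i and combine:
46·(2/45) + (19/4)·(-4/65) + 73·(2/117) = 3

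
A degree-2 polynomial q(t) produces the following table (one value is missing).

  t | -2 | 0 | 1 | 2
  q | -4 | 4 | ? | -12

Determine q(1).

-1

The 3 known values determine q uniquely (degree ≤ 2).
Evaluate each Lagrange basis at t = 1:
L_0(1) = (1)·(-1)/[(-2)·(-4)] = -1/8
L_1(1) = (3)·(-1)/[(2)·(-2)] = 3/4
L_2(1) = (3)·(1)/[(4)·(2)] = 3/8
Sum: (-4)·(-1/8) + 4·(3/4) + (-12)·(3/8) = -1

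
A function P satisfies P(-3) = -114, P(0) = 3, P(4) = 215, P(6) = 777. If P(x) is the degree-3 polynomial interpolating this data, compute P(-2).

-31

Evaluate each Lagrange basis at x = -2:
L_0(-2) = (-2)·(-6)·(-8)/[(-3)·(-7)·(-9)] = 32/63
L_1(-2) = (1)·(-6)·(-8)/[(3)·(-4)·(-6)] = 2/3
L_2(-2) = (1)·(-2)·(-8)/[(7)·(4)·(-2)] = -2/7
L_3(-2) = (1)·(-2)·(-6)/[(9)·(6)·(2)] = 1/9
Sum: (-114)·(32/63) + 3·(2/3) + 215·(-2/7) + 777·(1/9) = -31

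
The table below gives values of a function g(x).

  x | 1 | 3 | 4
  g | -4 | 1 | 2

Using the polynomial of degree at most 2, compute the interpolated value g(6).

1

L_0(6) = (3)·(2)/[(-2)·(-3)] = 1
L_1(6) = (5)·(2)/[(2)·(-1)] = -5
L_2(6) = (5)·(3)/[(3)·(1)] = 5
Sum: (-4)·(1) + 1·(-5) + 2·(5) = 1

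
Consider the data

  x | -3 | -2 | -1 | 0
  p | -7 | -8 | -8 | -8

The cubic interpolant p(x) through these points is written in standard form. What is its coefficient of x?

Build the Lagrange basis polynomials:
L_0(x) = (x + 2)(x + 1)x / [-6] = -(1/6)x^3 - (1/2)x^2 - (1/3)x
L_1(x) = (x + 3)(x + 1)x / [2] = (1/2)x^3 + 2x^2 + (3/2)x
L_2(x) = (x + 3)(x + 2)x / [-2] = -(1/2)x^3 - (5/2)x^2 - 3x
L_3(x) = (x + 3)(x + 2)(x + 1) / [6] = (1/6)x^3 + x^2 + (11/6)x + 1
p(x) = (-7)·L_0 + (-8)·L_1 + (-8)·L_2 + (-8)·L_3
Only the coefficient of x is needed; take it from each L_i and combine:
(-7)·(-1/3) + (-8)·(3/2) + (-8)·(-3) + (-8)·(11/6) = -1/3

-1/3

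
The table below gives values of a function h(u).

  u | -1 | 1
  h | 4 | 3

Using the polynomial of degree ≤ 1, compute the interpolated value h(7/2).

Evaluate each Lagrange basis at u = 7/2:
L_0(7/2) = (5/2)/[(-2)] = -5/4
L_1(7/2) = (9/2)/[(2)] = 9/4
Sum: 4·(-5/4) + 3·(9/4) = 7/4

7/4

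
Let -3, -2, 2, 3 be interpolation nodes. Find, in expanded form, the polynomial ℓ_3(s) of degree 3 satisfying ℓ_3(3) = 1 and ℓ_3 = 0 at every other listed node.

ℓ_3(s) = (1/30)s^3 + (1/10)s^2 - (2/15)s - 2/5

ℓ_3(s) = (s + 3)(s + 2)(s - 2) / [(6)·(5)·(1)]
       = (s^3 + 3s^2 - 4s - 12) / (30)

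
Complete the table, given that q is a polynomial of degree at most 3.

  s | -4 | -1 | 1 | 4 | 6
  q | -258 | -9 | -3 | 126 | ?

502

The 4 known values determine q uniquely (degree ≤ 3).
L_0(6) = (7)·(5)·(2)/[(-3)·(-5)·(-8)] = -7/12
L_1(6) = (10)·(5)·(2)/[(3)·(-2)·(-5)] = 10/3
L_2(6) = (10)·(7)·(2)/[(5)·(2)·(-3)] = -14/3
L_3(6) = (10)·(7)·(5)/[(8)·(5)·(3)] = 35/12
Sum: (-258)·(-7/12) + (-9)·(10/3) + (-3)·(-14/3) + 126·(35/12) = 502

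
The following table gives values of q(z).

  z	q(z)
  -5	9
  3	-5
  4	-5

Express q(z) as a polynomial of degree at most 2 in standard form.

q(z) = (7/36)z^2 - (49/36)z - 8/3

L_0(z) = (z - 3)(z - 4) / [72] = (1/72)z^2 - (7/72)z + 1/6
L_1(z) = (z + 5)(z - 4) / [-8] = -(1/8)z^2 - (1/8)z + 5/2
L_2(z) = (z + 5)(z - 3) / [9] = (1/9)z^2 + (2/9)z - 5/3
q(z) = 9·L_0 + (-5)·L_1 + (-5)·L_2
  9·L_0(z) = (1/8)z^2 - (7/8)z + 3/2
  (-5)·L_1(z) = (5/8)z^2 + (5/8)z - 25/2
  (-5)·L_2(z) = -(5/9)z^2 - (10/9)z + 25/3
Adding term by term: (7/36)z^2 - (49/36)z - 8/3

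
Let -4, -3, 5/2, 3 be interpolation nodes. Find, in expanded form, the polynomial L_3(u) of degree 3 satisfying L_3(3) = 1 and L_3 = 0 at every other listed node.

L_3(u) = (u + 4)(u + 3)(u - 5/2) / [(7)·(6)·(1/2)]
       = (u^3 + (9/2)u^2 - (11/2)u - 30) / (21)

L_3(u) = (1/21)u^3 + (3/14)u^2 - (11/42)u - 10/7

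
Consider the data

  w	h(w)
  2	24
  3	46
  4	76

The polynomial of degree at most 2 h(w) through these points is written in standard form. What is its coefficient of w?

2

L_0(w) = (w - 3)(w - 4) / [2] = (1/2)w^2 - (7/2)w + 6
L_1(w) = (w - 2)(w - 4) / [-1] = -w^2 + 6w - 8
L_2(w) = (w - 2)(w - 3) / [2] = (1/2)w^2 - (5/2)w + 3
h(w) = 24·L_0 + 46·L_1 + 76·L_2
Only the coefficient of w is needed; take it from each L_i and combine:
24·(-7/2) + 46·(6) + 76·(-5/2) = 2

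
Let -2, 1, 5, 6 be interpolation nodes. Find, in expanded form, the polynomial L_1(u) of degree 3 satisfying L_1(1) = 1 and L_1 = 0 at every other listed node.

L_1(u) = (1/60)u^3 - (3/20)u^2 + (2/15)u + 1

L_1(u) = (u + 2)(u - 5)(u - 6) / [(3)·(-4)·(-5)]
       = (u^3 - 9u^2 + 8u + 60) / (60)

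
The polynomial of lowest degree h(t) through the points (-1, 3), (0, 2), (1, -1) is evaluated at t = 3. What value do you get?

Evaluate each Lagrange basis at t = 3:
L_0(3) = (3)·(2)/[(-1)·(-2)] = 3
L_1(3) = (4)·(2)/[(1)·(-1)] = -8
L_2(3) = (4)·(3)/[(2)·(1)] = 6
Sum: 3·(3) + 2·(-8) + (-1)·(6) = -13

-13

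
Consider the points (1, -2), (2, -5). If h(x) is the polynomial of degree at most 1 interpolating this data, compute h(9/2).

L_0(9/2) = (5/2)/[(-1)] = -5/2
L_1(9/2) = (7/2)/[(1)] = 7/2
Sum: (-2)·(-5/2) + (-5)·(7/2) = -25/2

-25/2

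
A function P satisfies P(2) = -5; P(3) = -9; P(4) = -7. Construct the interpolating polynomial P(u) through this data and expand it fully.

P(u) = 3u^2 - 19u + 21

Newton's divided differences:
P[2,3] = (-9 - (-5)) / (3 - 2) = -4
P[3,4] = (-7 - (-9)) / (4 - 3) = 2
P[2,3,4] = (2 - (-4)) / (4 - 2) = 3
P(u) = -5 + (-4)·(u - 2) + 3·(u - 2)(u - 3)
Expanding: P(u) = 3u^2 - 19u + 21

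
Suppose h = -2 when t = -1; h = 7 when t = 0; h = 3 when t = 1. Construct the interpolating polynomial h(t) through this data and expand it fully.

h(t) = -(13/2)t^2 + (5/2)t + 7

Newton's divided differences:
h[-1,0] = (7 - (-2)) / (0 - (-1)) = 9
h[0,1] = (3 - 7) / (1 - 0) = -4
h[-1,0,1] = (-4 - 9) / (1 - (-1)) = -13/2
h(t) = -2 + 9·(t + 1) + (-13/2)·(t + 1)t
Expanding: h(t) = -(13/2)t^2 + (5/2)t + 7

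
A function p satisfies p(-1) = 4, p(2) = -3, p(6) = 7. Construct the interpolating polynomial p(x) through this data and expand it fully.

p(x) = (29/42)x^2 - (127/42)x + 2/7

L_0(x) = (x - 2)(x - 6) / [21] = (1/21)x^2 - (8/21)x + 4/7
L_1(x) = (x + 1)(x - 6) / [-12] = -(1/12)x^2 + (5/12)x + 1/2
L_2(x) = (x + 1)(x - 2) / [28] = (1/28)x^2 - (1/28)x - 1/14
p(x) = 4·L_0 + (-3)·L_1 + 7·L_2
  4·L_0(x) = (4/21)x^2 - (32/21)x + 16/7
  (-3)·L_1(x) = (1/4)x^2 - (5/4)x - 3/2
  7·L_2(x) = (1/4)x^2 - (1/4)x - 1/2
Adding term by term: (29/42)x^2 - (127/42)x + 2/7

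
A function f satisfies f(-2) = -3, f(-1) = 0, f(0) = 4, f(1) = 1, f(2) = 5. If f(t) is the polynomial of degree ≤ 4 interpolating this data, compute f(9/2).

Using Newton's divided-difference form:
f[-2,-1] = (0 - (-3)) / (-1 - (-2)) = 3
f[-1,0] = (4 - 0) / (0 - (-1)) = 4
f[0,1] = (1 - 4) / (1 - 0) = -3
f[1,2] = (5 - 1) / (2 - 1) = 4
f[-2,-1,0] = (4 - 3) / (0 - (-2)) = 1/2
f[-1,0,1] = (-3 - 4) / (1 - (-1)) = -7/2
f[0,1,2] = (4 - (-3)) / (2 - 0) = 7/2
f[-2,-1,0,1] = (-7/2 - 1/2) / (1 - (-2)) = -4/3
f[-1,0,1,2] = (7/2 - (-7/2)) / (2 - (-1)) = 7/3
f[-2,-1,0,1,2] = (7/3 - (-4/3)) / (2 - (-2)) = 11/12
f(9/2) = -3 + 3·(13/2) + (1/2)·(13/2)·(11/2) + (-4/3)·(13/2)·(11/2)·(9/2) + (11/12)·(13/2)·(11/2)·(9/2)·(7/2) = 21505/64

21505/64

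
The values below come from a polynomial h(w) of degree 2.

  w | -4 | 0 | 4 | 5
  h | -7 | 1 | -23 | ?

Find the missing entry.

-34

The 3 known values determine h uniquely (degree ≤ 2).
L_0(5) = (5)·(1)/[(-4)·(-8)] = 5/32
L_1(5) = (9)·(1)/[(4)·(-4)] = -9/16
L_2(5) = (9)·(5)/[(8)·(4)] = 45/32
Sum: (-7)·(5/32) + 1·(-9/16) + (-23)·(45/32) = -34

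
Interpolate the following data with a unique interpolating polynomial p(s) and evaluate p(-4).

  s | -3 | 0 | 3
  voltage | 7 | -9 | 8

L_0(-4) = (-4)·(-7)/[(-3)·(-6)] = 14/9
L_1(-4) = (-1)·(-7)/[(3)·(-3)] = -7/9
L_2(-4) = (-1)·(-4)/[(6)·(3)] = 2/9
Sum: 7·(14/9) + (-9)·(-7/9) + 8·(2/9) = 59/3

59/3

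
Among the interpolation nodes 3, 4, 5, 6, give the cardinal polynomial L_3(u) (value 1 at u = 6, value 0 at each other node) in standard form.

L_3(u) = (1/6)u^3 - 2u^2 + (47/6)u - 10

L_3(u) = (u - 3)(u - 4)(u - 5) / [(3)·(2)·(1)]
       = (u^3 - 12u^2 + 47u - 60) / (6)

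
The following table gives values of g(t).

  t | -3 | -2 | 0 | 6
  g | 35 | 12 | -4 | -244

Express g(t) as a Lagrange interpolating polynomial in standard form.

g(t) = -t^3 - 4t - 4

L_0(t) = (t + 2)t(t - 6) / [-27] = -(1/27)t^3 + (4/27)t^2 + (4/9)t
L_1(t) = (t + 3)t(t - 6) / [16] = (1/16)t^3 - (3/16)t^2 - (9/8)t
L_2(t) = (t + 3)(t + 2)(t - 6) / [-36] = -(1/36)t^3 + (1/36)t^2 + (2/3)t + 1
L_3(t) = (t + 3)(t + 2)t / [432] = (1/432)t^3 + (5/432)t^2 + (1/72)t
g(t) = 35·L_0 + 12·L_1 + (-4)·L_2 + (-244)·L_3
  35·L_0(t) = -(35/27)t^3 + (140/27)t^2 + (140/9)t
  12·L_1(t) = (3/4)t^3 - (9/4)t^2 - (27/2)t
  (-4)·L_2(t) = (1/9)t^3 - (1/9)t^2 - (8/3)t - 4
  (-244)·L_3(t) = -(61/108)t^3 - (305/108)t^2 - (61/18)t
Adding term by term: -t^3 - 4t - 4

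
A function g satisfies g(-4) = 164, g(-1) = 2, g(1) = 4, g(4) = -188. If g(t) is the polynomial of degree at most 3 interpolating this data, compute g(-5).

L_0(-5) = (-4)·(-6)·(-9)/[(-3)·(-5)·(-8)] = 9/5
L_1(-5) = (-1)·(-6)·(-9)/[(3)·(-2)·(-5)] = -9/5
L_2(-5) = (-1)·(-4)·(-9)/[(5)·(2)·(-3)] = 6/5
L_3(-5) = (-1)·(-4)·(-6)/[(8)·(5)·(3)] = -1/5
Sum: 164·(9/5) + 2·(-9/5) + 4·(6/5) + (-188)·(-1/5) = 334

334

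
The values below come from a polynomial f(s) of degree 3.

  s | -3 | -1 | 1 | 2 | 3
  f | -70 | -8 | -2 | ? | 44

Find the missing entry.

10

The 4 known values determine f uniquely (degree ≤ 3).
Evaluate each Lagrange basis at s = 2:
L_0(2) = (3)·(1)·(-1)/[(-2)·(-4)·(-6)] = 1/16
L_1(2) = (5)·(1)·(-1)/[(2)·(-2)·(-4)] = -5/16
L_2(2) = (5)·(3)·(-1)/[(4)·(2)·(-2)] = 15/16
L_3(2) = (5)·(3)·(1)/[(6)·(4)·(2)] = 5/16
Sum: (-70)·(1/16) + (-8)·(-5/16) + (-2)·(15/16) + 44·(5/16) = 10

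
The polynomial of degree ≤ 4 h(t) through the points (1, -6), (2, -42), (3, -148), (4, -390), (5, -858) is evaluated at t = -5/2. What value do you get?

-663/16

Using Newton's divided-difference form:
h[1,2] = (-42 - (-6)) / (2 - 1) = -36
h[2,3] = (-148 - (-42)) / (3 - 2) = -106
h[3,4] = (-390 - (-148)) / (4 - 3) = -242
h[4,5] = (-858 - (-390)) / (5 - 4) = -468
h[1,2,3] = (-106 - (-36)) / (3 - 1) = -35
h[2,3,4] = (-242 - (-106)) / (4 - 2) = -68
h[3,4,5] = (-468 - (-242)) / (5 - 3) = -113
h[1,2,3,4] = (-68 - (-35)) / (4 - 1) = -11
h[2,3,4,5] = (-113 - (-68)) / (5 - 2) = -15
h[1,2,3,4,5] = (-15 - (-11)) / (5 - 1) = -1
h(-5/2) = -6 + (-36)·(-7/2) + (-35)·(-7/2)·(-9/2) + (-11)·(-7/2)·(-9/2)·(-11/2) + (-1)·(-7/2)·(-9/2)·(-11/2)·(-13/2) = -663/16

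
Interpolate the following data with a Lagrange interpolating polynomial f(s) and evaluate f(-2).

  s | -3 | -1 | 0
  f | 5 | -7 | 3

L_0(-2) = (-1)·(-2)/[(-2)·(-3)] = 1/3
L_1(-2) = (1)·(-2)/[(2)·(-1)] = 1
L_2(-2) = (1)·(-1)/[(3)·(1)] = -1/3
Sum: 5·(1/3) + (-7)·(1) + 3·(-1/3) = -19/3

-19/3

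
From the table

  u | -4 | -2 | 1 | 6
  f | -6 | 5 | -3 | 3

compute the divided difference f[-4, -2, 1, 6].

127/600

f[-4,-2] = (5 - (-6)) / (-2 - (-4)) = 11/2
f[-2,1] = (-3 - 5) / (1 - (-2)) = -8/3
f[1,6] = (3 - (-3)) / (6 - 1) = 6/5
f[-4,-2,1] = (-8/3 - 11/2) / (1 - (-4)) = -49/30
f[-2,1,6] = (6/5 - (-8/3)) / (6 - (-2)) = 29/60
f[-4,-2,1,6] = (29/60 - (-49/30)) / (6 - (-4)) = 127/600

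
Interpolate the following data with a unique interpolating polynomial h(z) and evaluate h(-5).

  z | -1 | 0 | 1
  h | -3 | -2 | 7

73

L_0(-5) = (-5)·(-6)/[(-1)·(-2)] = 15
L_1(-5) = (-4)·(-6)/[(1)·(-1)] = -24
L_2(-5) = (-4)·(-5)/[(2)·(1)] = 10
Sum: (-3)·(15) + (-2)·(-24) + 7·(10) = 73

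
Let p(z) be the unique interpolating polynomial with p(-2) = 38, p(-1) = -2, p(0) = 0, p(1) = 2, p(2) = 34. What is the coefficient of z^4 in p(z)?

L_0(z) = (z + 1)z(z - 1)(z - 2) / [24] = (1/24)z^4 - (1/12)z^3 - (1/24)z^2 + (1/12)z
L_1(z) = (z + 2)z(z - 1)(z - 2) / [-6] = -(1/6)z^4 + (1/6)z^3 + (2/3)z^2 - (2/3)z
L_2(z) = (z + 2)(z + 1)(z - 1)(z - 2) / [4] = (1/4)z^4 - (5/4)z^2 + 1
L_3(z) = (z + 2)(z + 1)z(z - 2) / [-6] = -(1/6)z^4 - (1/6)z^3 + (2/3)z^2 + (2/3)z
L_4(z) = (z + 2)(z + 1)z(z - 1) / [24] = (1/24)z^4 + (1/12)z^3 - (1/24)z^2 - (1/12)z
p(z) = 38·L_0 + (-2)·L_1 + 0·L_2 + 2·L_3 + 34·L_4
Only the coefficient of z^4 is needed; take it from each L_i and combine:
38·(1/24) + (-2)·(-1/6) + 0·(1/4) + 2·(-1/6) + 34·(1/24) = 3

3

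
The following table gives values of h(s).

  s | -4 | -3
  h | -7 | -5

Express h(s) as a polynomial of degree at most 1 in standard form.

h(s) = 2s + 1

Build the Lagrange basis polynomials:
L_0(s) = (s + 3) / [-1] = -s - 3
L_1(s) = (s + 4) / [1] = s + 4
h(s) = (-7)·L_0 + (-5)·L_1
  (-7)·L_0(s) = 7s + 21
  (-5)·L_1(s) = -5s - 20
Adding term by term: 2s + 1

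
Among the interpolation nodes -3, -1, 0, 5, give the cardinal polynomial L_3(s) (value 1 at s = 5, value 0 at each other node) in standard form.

L_3(s) = (s + 3)(s + 1)s / [(8)·(6)·(5)]
       = (s^3 + 4s^2 + 3s) / (240)

L_3(s) = (1/240)s^3 + (1/60)s^2 + (1/80)s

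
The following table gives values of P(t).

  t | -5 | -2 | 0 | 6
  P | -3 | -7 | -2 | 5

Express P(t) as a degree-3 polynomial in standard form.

Build the Lagrange basis polynomials:
L_0(t) = (t + 2)t(t - 6) / [-165] = -(1/165)t^3 + (4/165)t^2 + (4/55)t
L_1(t) = (t + 5)t(t - 6) / [48] = (1/48)t^3 - (1/48)t^2 - (5/8)t
L_2(t) = (t + 5)(t + 2)(t - 6) / [-60] = -(1/60)t^3 - (1/60)t^2 + (8/15)t + 1
L_3(t) = (t + 5)(t + 2)t / [528] = (1/528)t^3 + (7/528)t^2 + (5/264)t
P(t) = (-3)·L_0 + (-7)·L_1 + (-2)·L_2 + 5·L_3
  (-3)·L_0(t) = (1/55)t^3 - (4/55)t^2 - (12/55)t
  (-7)·L_1(t) = -(7/48)t^3 + (7/48)t^2 + (35/8)t
  (-2)·L_2(t) = (1/30)t^3 + (1/30)t^2 - (16/15)t - 2
  5·L_3(t) = (5/528)t^3 + (35/528)t^2 + (25/264)t
Adding term by term: -(14/165)t^3 + (19/110)t^2 + (1051/330)t - 2

P(t) = -(14/165)t^3 + (19/110)t^2 + (1051/330)t - 2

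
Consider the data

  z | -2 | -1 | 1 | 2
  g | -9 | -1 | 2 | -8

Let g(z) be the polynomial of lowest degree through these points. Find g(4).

Evaluate each Lagrange basis at z = 4:
L_0(4) = (5)·(3)·(2)/[(-1)·(-3)·(-4)] = -5/2
L_1(4) = (6)·(3)·(2)/[(1)·(-2)·(-3)] = 6
L_2(4) = (6)·(5)·(2)/[(3)·(2)·(-1)] = -10
L_3(4) = (6)·(5)·(3)/[(4)·(3)·(1)] = 15/2
Sum: (-9)·(-5/2) + (-1)·(6) + 2·(-10) + (-8)·(15/2) = -127/2

-127/2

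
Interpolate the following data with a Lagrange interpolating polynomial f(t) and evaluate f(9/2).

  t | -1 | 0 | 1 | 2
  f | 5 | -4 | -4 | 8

1763/16

L_0(9/2) = (9/2)·(7/2)·(5/2)/[(-1)·(-2)·(-3)] = -105/16
L_1(9/2) = (11/2)·(7/2)·(5/2)/[(1)·(-1)·(-2)] = 385/16
L_2(9/2) = (11/2)·(9/2)·(5/2)/[(2)·(1)·(-1)] = -495/16
L_3(9/2) = (11/2)·(9/2)·(7/2)/[(3)·(2)·(1)] = 231/16
Sum: 5·(-105/16) + (-4)·(385/16) + (-4)·(-495/16) + 8·(231/16) = 1763/16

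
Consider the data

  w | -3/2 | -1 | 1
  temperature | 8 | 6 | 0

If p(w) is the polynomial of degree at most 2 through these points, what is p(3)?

-14/5

L_0(3) = (4)·(2)/[(-1/2)·(-5/2)] = 32/5
L_1(3) = (9/2)·(2)/[(1/2)·(-2)] = -9
L_2(3) = (9/2)·(4)/[(5/2)·(2)] = 18/5
Sum: 8·(32/5) + 6·(-9) + 0 = -14/5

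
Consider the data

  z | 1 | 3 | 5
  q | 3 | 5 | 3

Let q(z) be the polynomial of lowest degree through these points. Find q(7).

L_0(7) = (4)·(2)/[(-2)·(-4)] = 1
L_1(7) = (6)·(2)/[(2)·(-2)] = -3
L_2(7) = (6)·(4)/[(4)·(2)] = 3
Sum: 3·(1) + 5·(-3) + 3·(3) = -3

-3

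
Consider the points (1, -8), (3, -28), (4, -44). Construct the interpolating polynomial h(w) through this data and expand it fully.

h(w) = -2w^2 - 2w - 4

Build the Lagrange basis polynomials:
L_0(w) = (w - 3)(w - 4) / [6] = (1/6)w^2 - (7/6)w + 2
L_1(w) = (w - 1)(w - 4) / [-2] = -(1/2)w^2 + (5/2)w - 2
L_2(w) = (w - 1)(w - 3) / [3] = (1/3)w^2 - (4/3)w + 1
h(w) = (-8)·L_0 + (-28)·L_1 + (-44)·L_2
  (-8)·L_0(w) = -(4/3)w^2 + (28/3)w - 16
  (-28)·L_1(w) = 14w^2 - 70w + 56
  (-44)·L_2(w) = -(44/3)w^2 + (176/3)w - 44
Adding term by term: -2w^2 - 2w - 4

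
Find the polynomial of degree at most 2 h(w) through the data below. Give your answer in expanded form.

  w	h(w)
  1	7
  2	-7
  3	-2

Newton's divided differences:
h[1,2] = (-7 - 7) / (2 - 1) = -14
h[2,3] = (-2 - (-7)) / (3 - 2) = 5
h[1,2,3] = (5 - (-14)) / (3 - 1) = 19/2
h(w) = 7 + (-14)·(w - 1) + (19/2)·(w - 1)(w - 2)
Expanding: h(w) = (19/2)w^2 - (85/2)w + 40

h(w) = (19/2)w^2 - (85/2)w + 40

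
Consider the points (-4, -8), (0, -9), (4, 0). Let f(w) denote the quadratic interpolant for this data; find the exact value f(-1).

-155/16

Evaluate each Lagrange basis at w = -1:
L_0(-1) = (-1)·(-5)/[(-4)·(-8)] = 5/32
L_1(-1) = (3)·(-5)/[(4)·(-4)] = 15/16
L_2(-1) = (3)·(-1)/[(8)·(4)] = -3/32
Sum: (-8)·(5/32) + (-9)·(15/16) + 0 = -155/16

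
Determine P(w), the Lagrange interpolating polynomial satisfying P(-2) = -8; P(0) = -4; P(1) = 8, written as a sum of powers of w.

L_0(w) = w(w - 1) / [6] = (1/6)w^2 - (1/6)w
L_1(w) = (w + 2)(w - 1) / [-2] = -(1/2)w^2 - (1/2)w + 1
L_2(w) = (w + 2)w / [3] = (1/3)w^2 + (2/3)w
P(w) = (-8)·L_0 + (-4)·L_1 + 8·L_2
  (-8)·L_0(w) = -(4/3)w^2 + (4/3)w
  (-4)·L_1(w) = 2w^2 + 2w - 4
  8·L_2(w) = (8/3)w^2 + (16/3)w
Adding term by term: (10/3)w^2 + (26/3)w - 4

P(w) = (10/3)w^2 + (26/3)w - 4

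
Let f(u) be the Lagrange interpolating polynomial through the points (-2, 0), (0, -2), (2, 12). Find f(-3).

7

Evaluate each Lagrange basis at u = -3:
L_0(-3) = (-3)·(-5)/[(-2)·(-4)] = 15/8
L_1(-3) = (-1)·(-5)/[(2)·(-2)] = -5/4
L_2(-3) = (-1)·(-3)/[(4)·(2)] = 3/8
Sum: 0 + (-2)·(-5/4) + 12·(3/8) = 7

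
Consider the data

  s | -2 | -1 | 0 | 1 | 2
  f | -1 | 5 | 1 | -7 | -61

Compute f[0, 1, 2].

f[0,1] = (-7 - 1) / (1 - 0) = -8
f[1,2] = (-61 - (-7)) / (2 - 1) = -54
f[0,1,2] = (-54 - (-8)) / (2 - 0) = -23

-23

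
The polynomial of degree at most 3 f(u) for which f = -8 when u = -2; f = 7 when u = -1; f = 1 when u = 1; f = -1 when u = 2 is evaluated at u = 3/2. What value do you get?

-103/96

Evaluate each Lagrange basis at u = 3/2:
L_0(3/2) = (5/2)·(1/2)·(-1/2)/[(-1)·(-3)·(-4)] = 5/96
L_1(3/2) = (7/2)·(1/2)·(-1/2)/[(1)·(-2)·(-3)] = -7/48
L_2(3/2) = (7/2)·(5/2)·(-1/2)/[(3)·(2)·(-1)] = 35/48
L_3(3/2) = (7/2)·(5/2)·(1/2)/[(4)·(3)·(1)] = 35/96
Sum: (-8)·(5/96) + 7·(-7/48) + 1·(35/48) + (-1)·(35/96) = -103/96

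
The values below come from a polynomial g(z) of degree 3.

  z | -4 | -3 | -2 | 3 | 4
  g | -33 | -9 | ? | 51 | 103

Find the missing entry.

The 4 known values determine g uniquely (degree ≤ 3).
Evaluate each Lagrange basis at z = -2:
L_0(-2) = (1)·(-5)·(-6)/[(-1)·(-7)·(-8)] = -15/28
L_1(-2) = (2)·(-5)·(-6)/[(1)·(-6)·(-7)] = 10/7
L_2(-2) = (2)·(1)·(-6)/[(7)·(6)·(-1)] = 2/7
L_3(-2) = (2)·(1)·(-5)/[(8)·(7)·(1)] = -5/28
Sum: (-33)·(-15/28) + (-9)·(10/7) + 51·(2/7) + 103·(-5/28) = 1

1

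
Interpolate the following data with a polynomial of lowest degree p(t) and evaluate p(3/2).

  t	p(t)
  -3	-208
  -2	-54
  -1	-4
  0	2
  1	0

11/16

Using Newton's divided-difference form:
p[-3,-2] = (-54 - (-208)) / (-2 - (-3)) = 154
p[-2,-1] = (-4 - (-54)) / (-1 - (-2)) = 50
p[-1,0] = (2 - (-4)) / (0 - (-1)) = 6
p[0,1] = (0 - 2) / (1 - 0) = -2
p[-3,-2,-1] = (50 - 154) / (-1 - (-3)) = -52
p[-2,-1,0] = (6 - 50) / (0 - (-2)) = -22
p[-1,0,1] = (-2 - 6) / (1 - (-1)) = -4
p[-3,-2,-1,0] = (-22 - (-52)) / (0 - (-3)) = 10
p[-2,-1,0,1] = (-4 - (-22)) / (1 - (-2)) = 6
p[-3,-2,-1,0,1] = (6 - 10) / (1 - (-3)) = -1
p(3/2) = -208 + 154·(9/2) + (-52)·(9/2)·(7/2) + 10·(9/2)·(7/2)·(5/2) + (-1)·(9/2)·(7/2)·(5/2)·(3/2) = 11/16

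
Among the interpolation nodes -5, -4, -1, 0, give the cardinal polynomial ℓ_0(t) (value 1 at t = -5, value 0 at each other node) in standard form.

ℓ_0(t) = -(1/20)t^3 - (1/4)t^2 - (1/5)t

ℓ_0(t) = (t + 4)(t + 1)t / [(-1)·(-4)·(-5)]
       = (t^3 + 5t^2 + 4t) / (-20)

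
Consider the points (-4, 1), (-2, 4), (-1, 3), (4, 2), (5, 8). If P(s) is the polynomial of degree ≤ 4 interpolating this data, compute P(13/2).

18967/768

Evaluate each Lagrange basis at s = 13/2:
L_0(13/2) = (17/2)·(15/2)·(5/2)·(3/2)/[(-2)·(-3)·(-8)·(-9)] = 425/768
L_1(13/2) = (21/2)·(15/2)·(5/2)·(3/2)/[(2)·(-1)·(-6)·(-7)] = -225/64
L_2(13/2) = (21/2)·(17/2)·(5/2)·(3/2)/[(3)·(1)·(-5)·(-6)] = 119/32
L_3(13/2) = (21/2)·(17/2)·(15/2)·(3/2)/[(8)·(6)·(5)·(-1)] = -1071/256
L_4(13/2) = (21/2)·(17/2)·(15/2)·(5/2)/[(9)·(7)·(6)·(1)] = 425/96
Sum: 1·(425/768) + 4·(-225/64) + 3·(119/32) + 2·(-1071/256) + 8·(425/96) = 18967/768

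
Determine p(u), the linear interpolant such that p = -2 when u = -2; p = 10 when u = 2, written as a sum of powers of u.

Build the Lagrange basis polynomials:
L_0(u) = (u - 2) / [-4] = -(1/4)u + 1/2
L_1(u) = (u + 2) / [4] = (1/4)u + 1/2
p(u) = (-2)·L_0 + 10·L_1
  (-2)·L_0(u) = (1/2)u - 1
  10·L_1(u) = (5/2)u + 5
Adding term by term: 3u + 4

p(u) = 3u + 4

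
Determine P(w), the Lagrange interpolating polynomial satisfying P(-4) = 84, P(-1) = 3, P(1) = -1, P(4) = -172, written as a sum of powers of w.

Build the Lagrange basis polynomials:
L_0(w) = (w + 1)(w - 1)(w - 4) / [-120] = -(1/120)w^3 + (1/30)w^2 + (1/120)w - 1/30
L_1(w) = (w + 4)(w - 1)(w - 4) / [30] = (1/30)w^3 - (1/30)w^2 - (8/15)w + 8/15
L_2(w) = (w + 4)(w + 1)(w - 4) / [-30] = -(1/30)w^3 - (1/30)w^2 + (8/15)w + 8/15
L_3(w) = (w + 4)(w + 1)(w - 1) / [120] = (1/120)w^3 + (1/30)w^2 - (1/120)w - 1/30
P(w) = 84·L_0 + 3·L_1 + (-1)·L_2 + (-172)·L_3
  84·L_0(w) = -(7/10)w^3 + (14/5)w^2 + (7/10)w - 14/5
  3·L_1(w) = (1/10)w^3 - (1/10)w^2 - (8/5)w + 8/5
  (-1)·L_2(w) = (1/30)w^3 + (1/30)w^2 - (8/15)w - 8/15
  (-172)·L_3(w) = -(43/30)w^3 - (86/15)w^2 + (43/30)w + 86/15
Adding term by term: -2w^3 - 3w^2 + 4

P(w) = -2w^3 - 3w^2 + 4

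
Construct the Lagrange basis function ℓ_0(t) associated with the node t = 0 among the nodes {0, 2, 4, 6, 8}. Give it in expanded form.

ℓ_0(t) = (1/384)t^4 - (5/96)t^3 + (35/96)t^2 - (25/24)t + 1

ℓ_0(t) = (t - 2)(t - 4)(t - 6)(t - 8) / [(-2)·(-4)·(-6)·(-8)]
       = (t^4 - 20t^3 + 140t^2 - 400t + 384) / (384)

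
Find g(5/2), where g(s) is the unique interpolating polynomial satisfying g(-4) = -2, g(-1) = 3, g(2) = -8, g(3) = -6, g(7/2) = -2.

L_0(5/2) = (7/2)·(1/2)·(-1/2)·(-1)/[(-3)·(-6)·(-7)·(-15/2)] = 1/1080
L_1(5/2) = (13/2)·(1/2)·(-1/2)·(-1)/[(3)·(-3)·(-4)·(-9/2)] = -13/1296
L_2(5/2) = (13/2)·(7/2)·(-1/2)·(-1)/[(6)·(3)·(-1)·(-3/2)] = 91/216
L_3(5/2) = (13/2)·(7/2)·(1/2)·(-1)/[(7)·(4)·(1)·(-1/2)] = 13/16
L_4(5/2) = (13/2)·(7/2)·(1/2)·(-1/2)/[(15/2)·(9/2)·(3/2)·(1/2)] = -91/405
Sum: (-2)·(1/1080) + 3·(-13/1296) + (-8)·(91/216) + (-6)·(13/16) + (-2)·(-91/405) = -10145/1296

-10145/1296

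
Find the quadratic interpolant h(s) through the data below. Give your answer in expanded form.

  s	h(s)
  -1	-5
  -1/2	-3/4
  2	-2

Newton's divided differences:
h[-1,-1/2] = (-3/4 - (-5)) / (-1/2 - (-1)) = 17/2
h[-1/2,2] = (-2 - (-3/4)) / (2 - (-1/2)) = -1/2
h[-1,-1/2,2] = (-1/2 - 17/2) / (2 - (-1)) = -3
h(s) = -5 + (17/2)·(s + 1) + (-3)·(s + 1)(s + 1/2)
Expanding: h(s) = -3s^2 + 4s + 2

h(s) = -3s^2 + 4s + 2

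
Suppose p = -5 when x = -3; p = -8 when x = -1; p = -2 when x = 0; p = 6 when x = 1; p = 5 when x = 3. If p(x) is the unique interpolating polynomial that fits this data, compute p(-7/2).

Evaluate each Lagrange basis at x = -7/2:
L_0(-7/2) = (-5/2)·(-7/2)·(-9/2)·(-13/2)/[(-2)·(-3)·(-4)·(-6)] = 455/256
L_1(-7/2) = (-1/2)·(-7/2)·(-9/2)·(-13/2)/[(2)·(-1)·(-2)·(-4)] = -819/256
L_2(-7/2) = (-1/2)·(-5/2)·(-9/2)·(-13/2)/[(3)·(1)·(-1)·(-3)] = 65/16
L_3(-7/2) = (-1/2)·(-5/2)·(-7/2)·(-13/2)/[(4)·(2)·(1)·(-2)] = -455/256
L_4(-7/2) = (-1/2)·(-5/2)·(-7/2)·(-9/2)/[(6)·(4)·(3)·(2)] = 35/256
Sum: (-5)·(455/256) + (-8)·(-819/256) + (-2)·(65/16) + 6·(-455/256) + 5·(35/256) = -179/128

-179/128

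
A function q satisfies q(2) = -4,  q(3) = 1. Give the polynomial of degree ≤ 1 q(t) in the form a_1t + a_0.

q(t) = 5t - 14

L_0(t) = (t - 3) / [-1] = -t + 3
L_1(t) = (t - 2) / [1] = t - 2
q(t) = (-4)·L_0 + 1·L_1
  (-4)·L_0(t) = 4t - 12
  1·L_1(t) = t - 2
Adding term by term: 5t - 14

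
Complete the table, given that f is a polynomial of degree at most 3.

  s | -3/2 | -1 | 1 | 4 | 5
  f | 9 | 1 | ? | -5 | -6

-1632/143

The 4 known values determine f uniquely (degree ≤ 3).
Evaluate each Lagrange basis at s = 1:
L_0(1) = (2)·(-3)·(-4)/[(-1/2)·(-11/2)·(-13/2)] = -192/143
L_1(1) = (5/2)·(-3)·(-4)/[(1/2)·(-5)·(-6)] = 2
L_2(1) = (5/2)·(2)·(-4)/[(11/2)·(5)·(-1)] = 8/11
L_3(1) = (5/2)·(2)·(-3)/[(13/2)·(6)·(1)] = -5/13
Sum: 9·(-192/143) + 1·(2) + (-5)·(8/11) + (-6)·(-5/13) = -1632/143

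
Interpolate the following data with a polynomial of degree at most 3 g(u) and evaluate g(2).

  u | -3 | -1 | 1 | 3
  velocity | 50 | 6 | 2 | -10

Evaluate each Lagrange basis at u = 2:
L_0(2) = (3)·(1)·(-1)/[(-2)·(-4)·(-6)] = 1/16
L_1(2) = (5)·(1)·(-1)/[(2)·(-2)·(-4)] = -5/16
L_2(2) = (5)·(3)·(-1)/[(4)·(2)·(-2)] = 15/16
L_3(2) = (5)·(3)·(1)/[(6)·(4)·(2)] = 5/16
Sum: 50·(1/16) + 6·(-5/16) + 2·(15/16) + (-10)·(5/16) = 0

0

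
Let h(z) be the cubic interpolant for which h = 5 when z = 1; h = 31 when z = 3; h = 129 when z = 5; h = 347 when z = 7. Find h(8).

Evaluate each Lagrange basis at z = 8:
L_0(8) = (5)·(3)·(1)/[(-2)·(-4)·(-6)] = -5/16
L_1(8) = (7)·(3)·(1)/[(2)·(-2)·(-4)] = 21/16
L_2(8) = (7)·(5)·(1)/[(4)·(2)·(-2)] = -35/16
L_3(8) = (7)·(5)·(3)/[(6)·(4)·(2)] = 35/16
Sum: 5·(-5/16) + 31·(21/16) + 129·(-35/16) + 347·(35/16) = 516

516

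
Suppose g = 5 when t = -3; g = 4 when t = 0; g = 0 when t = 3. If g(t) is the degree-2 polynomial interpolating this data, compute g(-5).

4

Using Newton's divided-difference form:
g[-3,0] = (4 - 5) / (0 - (-3)) = -1/3
g[0,3] = (0 - 4) / (3 - 0) = -4/3
g[-3,0,3] = (-4/3 - (-1/3)) / (3 - (-3)) = -1/6
g(-5) = 5 + (-1/3)·(-2) + (-1/6)·(-2)·(-5) = 4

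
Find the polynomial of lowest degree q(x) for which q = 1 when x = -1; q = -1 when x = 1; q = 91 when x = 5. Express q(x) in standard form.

Newton's divided differences:
q[-1,1] = (-1 - 1) / (1 - (-1)) = -1
q[1,5] = (91 - (-1)) / (5 - 1) = 23
q[-1,1,5] = (23 - (-1)) / (5 - (-1)) = 4
q(x) = 1 + (-1)·(x + 1) + 4·(x + 1)(x - 1)
Expanding: q(x) = 4x^2 - x - 4

q(x) = 4x^2 - x - 4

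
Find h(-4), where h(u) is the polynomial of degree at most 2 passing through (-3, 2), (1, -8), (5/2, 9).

1127/66

Using Newton's divided-difference form:
h[-3,1] = (-8 - 2) / (1 - (-3)) = -5/2
h[1,5/2] = (9 - (-8)) / (5/2 - 1) = 34/3
h[-3,1,5/2] = (34/3 - (-5/2)) / (5/2 - (-3)) = 83/33
h(-4) = 2 + (-5/2)·(-1) + (83/33)·(-1)·(-5) = 1127/66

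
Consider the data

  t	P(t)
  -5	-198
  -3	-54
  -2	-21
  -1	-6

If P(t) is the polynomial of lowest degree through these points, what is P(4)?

9

L_0(4) = (7)·(6)·(5)/[(-2)·(-3)·(-4)] = -35/4
L_1(4) = (9)·(6)·(5)/[(2)·(-1)·(-2)] = 135/2
L_2(4) = (9)·(7)·(5)/[(3)·(1)·(-1)] = -105
L_3(4) = (9)·(7)·(6)/[(4)·(2)·(1)] = 189/4
Sum: (-198)·(-35/4) + (-54)·(135/2) + (-21)·(-105) + (-6)·(189/4) = 9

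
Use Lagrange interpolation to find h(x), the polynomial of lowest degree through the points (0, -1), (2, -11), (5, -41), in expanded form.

L_0(x) = (x - 2)(x - 5) / [10] = (1/10)x^2 - (7/10)x + 1
L_1(x) = x(x - 5) / [-6] = -(1/6)x^2 + (5/6)x
L_2(x) = x(x - 2) / [15] = (1/15)x^2 - (2/15)x
h(x) = (-1)·L_0 + (-11)·L_1 + (-41)·L_2
  (-1)·L_0(x) = -(1/10)x^2 + (7/10)x - 1
  (-11)·L_1(x) = (11/6)x^2 - (55/6)x
  (-41)·L_2(x) = -(41/15)x^2 + (82/15)x
Adding term by term: -x^2 - 3x - 1

h(x) = -x^2 - 3x - 1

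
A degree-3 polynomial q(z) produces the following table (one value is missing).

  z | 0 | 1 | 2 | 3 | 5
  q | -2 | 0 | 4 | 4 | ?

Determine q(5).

The 4 known values determine q uniquely (degree ≤ 3).
Evaluate each Lagrange basis at z = 5:
L_0(5) = (4)·(3)·(2)/[(-1)·(-2)·(-3)] = -4
L_1(5) = (5)·(3)·(2)/[(1)·(-1)·(-2)] = 15
L_2(5) = (5)·(4)·(2)/[(2)·(1)·(-1)] = -20
L_3(5) = (5)·(4)·(3)/[(3)·(2)·(1)] = 10
Sum: (-2)·(-4) + 0 + 4·(-20) + 4·(10) = -32

-32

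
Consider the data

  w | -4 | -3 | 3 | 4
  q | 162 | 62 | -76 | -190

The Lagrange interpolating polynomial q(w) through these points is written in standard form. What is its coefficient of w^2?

-1

Build the Lagrange basis polynomials:
L_0(w) = (w + 3)(w - 3)(w - 4) / [-56] = -(1/56)w^3 + (1/14)w^2 + (9/56)w - 9/14
L_1(w) = (w + 4)(w - 3)(w - 4) / [42] = (1/42)w^3 - (1/14)w^2 - (8/21)w + 8/7
L_2(w) = (w + 4)(w + 3)(w - 4) / [-42] = -(1/42)w^3 - (1/14)w^2 + (8/21)w + 8/7
L_3(w) = (w + 4)(w + 3)(w - 3) / [56] = (1/56)w^3 + (1/14)w^2 - (9/56)w - 9/14
q(w) = 162·L_0 + 62·L_1 + (-76)·L_2 + (-190)·L_3
Only the coefficient of w^2 is needed; take it from each L_i and combine:
162·(1/14) + 62·(-1/14) + (-76)·(-1/14) + (-190)·(1/14) = -1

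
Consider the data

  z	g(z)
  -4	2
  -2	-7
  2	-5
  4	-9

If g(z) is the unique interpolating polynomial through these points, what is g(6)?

L_0(6) = (8)·(4)·(2)/[(-2)·(-6)·(-8)] = -2/3
L_1(6) = (10)·(4)·(2)/[(2)·(-4)·(-6)] = 5/3
L_2(6) = (10)·(8)·(2)/[(6)·(4)·(-2)] = -10/3
L_3(6) = (10)·(8)·(4)/[(8)·(6)·(2)] = 10/3
Sum: 2·(-2/3) + (-7)·(5/3) + (-5)·(-10/3) + (-9)·(10/3) = -79/3

-79/3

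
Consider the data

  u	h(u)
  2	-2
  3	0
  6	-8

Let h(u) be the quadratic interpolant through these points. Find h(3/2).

Using Newton's divided-difference form:
h[2,3] = (0 - (-2)) / (3 - 2) = 2
h[3,6] = (-8 - 0) / (6 - 3) = -8/3
h[2,3,6] = (-8/3 - 2) / (6 - 2) = -7/6
h(3/2) = -2 + 2·(-1/2) + (-7/6)·(-1/2)·(-3/2) = -31/8

-31/8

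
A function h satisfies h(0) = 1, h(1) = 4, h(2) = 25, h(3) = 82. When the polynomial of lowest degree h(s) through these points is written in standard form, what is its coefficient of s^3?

3

L_0(s) = (s - 1)(s - 2)(s - 3) / [-6] = -(1/6)s^3 + s^2 - (11/6)s + 1
L_1(s) = s(s - 2)(s - 3) / [2] = (1/2)s^3 - (5/2)s^2 + 3s
L_2(s) = s(s - 1)(s - 3) / [-2] = -(1/2)s^3 + 2s^2 - (3/2)s
L_3(s) = s(s - 1)(s - 2) / [6] = (1/6)s^3 - (1/2)s^2 + (1/3)s
h(s) = 1·L_0 + 4·L_1 + 25·L_2 + 82·L_3
Only the coefficient of s^3 is needed; take it from each L_i and combine:
1·(-1/6) + 4·(1/2) + 25·(-1/2) + 82·(1/6) = 3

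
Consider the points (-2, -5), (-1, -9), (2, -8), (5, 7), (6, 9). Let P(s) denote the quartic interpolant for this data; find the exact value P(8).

-45/7

Evaluate each Lagrange basis at s = 8:
L_0(8) = (9)·(6)·(3)·(2)/[(-1)·(-4)·(-7)·(-8)] = 81/56
L_1(8) = (10)·(6)·(3)·(2)/[(1)·(-3)·(-6)·(-7)] = -20/7
L_2(8) = (10)·(9)·(3)·(2)/[(4)·(3)·(-3)·(-4)] = 15/4
L_3(8) = (10)·(9)·(6)·(2)/[(7)·(6)·(3)·(-1)] = -60/7
L_4(8) = (10)·(9)·(6)·(3)/[(8)·(7)·(4)·(1)] = 405/56
Sum: (-5)·(81/56) + (-9)·(-20/7) + (-8)·(15/4) + 7·(-60/7) + 9·(405/56) = -45/7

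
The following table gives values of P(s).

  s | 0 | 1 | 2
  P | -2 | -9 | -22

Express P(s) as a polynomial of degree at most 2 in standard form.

Newton's divided differences:
P[0,1] = (-9 - (-2)) / (1 - 0) = -7
P[1,2] = (-22 - (-9)) / (2 - 1) = -13
P[0,1,2] = (-13 - (-7)) / (2 - 0) = -3
P(s) = -2 + (-7)·s + (-3)·s(s - 1)
Expanding: P(s) = -3s^2 - 4s - 2

P(s) = -3s^2 - 4s - 2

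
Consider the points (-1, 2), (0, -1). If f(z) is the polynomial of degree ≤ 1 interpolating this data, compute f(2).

-7

Evaluate each Lagrange basis at z = 2:
L_0(2) = (2)/[(-1)] = -2
L_1(2) = (3)/[(1)] = 3
Sum: 2·(-2) + (-1)·(3) = -7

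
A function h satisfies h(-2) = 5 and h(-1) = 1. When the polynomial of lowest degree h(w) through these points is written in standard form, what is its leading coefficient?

-4

The leading coefficient equals the top divided difference h[-2,-1].
h[-2,-1] = (1 - 5) / (-1 - (-2)) = -4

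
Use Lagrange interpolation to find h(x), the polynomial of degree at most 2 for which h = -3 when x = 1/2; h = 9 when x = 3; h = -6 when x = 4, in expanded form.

h(x) = -(198/35)x^2 + (123/5)x - 486/35

Build the Lagrange basis polynomials:
L_0(x) = (x - 3)(x - 4) / [35/4] = (4/35)x^2 - (4/5)x + 48/35
L_1(x) = (x - 1/2)(x - 4) / [-5/2] = -(2/5)x^2 + (9/5)x - 4/5
L_2(x) = (x - 1/2)(x - 3) / [7/2] = (2/7)x^2 - x + 3/7
h(x) = (-3)·L_0 + 9·L_1 + (-6)·L_2
  (-3)·L_0(x) = -(12/35)x^2 + (12/5)x - 144/35
  9·L_1(x) = -(18/5)x^2 + (81/5)x - 36/5
  (-6)·L_2(x) = -(12/7)x^2 + 6x - 18/7
Adding term by term: -(198/35)x^2 + (123/5)x - 486/35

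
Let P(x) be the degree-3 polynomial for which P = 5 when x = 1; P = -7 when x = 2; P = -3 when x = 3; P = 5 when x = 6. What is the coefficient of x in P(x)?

-163/3

L_0(x) = (x - 2)(x - 3)(x - 6) / [-10] = -(1/10)x^3 + (11/10)x^2 - (18/5)x + 18/5
L_1(x) = (x - 1)(x - 3)(x - 6) / [4] = (1/4)x^3 - (5/2)x^2 + (27/4)x - 9/2
L_2(x) = (x - 1)(x - 2)(x - 6) / [-6] = -(1/6)x^3 + (3/2)x^2 - (10/3)x + 2
L_3(x) = (x - 1)(x - 2)(x - 3) / [60] = (1/60)x^3 - (1/10)x^2 + (11/60)x - 1/10
P(x) = 5·L_0 + (-7)·L_1 + (-3)·L_2 + 5·L_3
Only the coefficient of x is needed; take it from each L_i and combine:
5·(-18/5) + (-7)·(27/4) + (-3)·(-10/3) + 5·(11/60) = -163/3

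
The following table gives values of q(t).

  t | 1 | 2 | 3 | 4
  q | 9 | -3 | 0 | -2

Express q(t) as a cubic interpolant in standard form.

q(t) = -(10/3)t^3 + (55/2)t^2 - (427/6)t + 56

L_0(t) = (t - 2)(t - 3)(t - 4) / [-6] = -(1/6)t^3 + (3/2)t^2 - (13/3)t + 4
L_1(t) = (t - 1)(t - 3)(t - 4) / [2] = (1/2)t^3 - 4t^2 + (19/2)t - 6
L_2(t) = (t - 1)(t - 2)(t - 4) / [-2] = -(1/2)t^3 + (7/2)t^2 - 7t + 4
L_3(t) = (t - 1)(t - 2)(t - 3) / [6] = (1/6)t^3 - t^2 + (11/6)t - 1
q(t) = 9·L_0 + (-3)·L_1 + 0·L_2 + (-2)·L_3
  9·L_0(t) = -(3/2)t^3 + (27/2)t^2 - 39t + 36
  (-3)·L_1(t) = -(3/2)t^3 + 12t^2 - (57/2)t + 18
  0·L_2(t) = 0
  (-2)·L_3(t) = -(1/3)t^3 + 2t^2 - (11/3)t + 2
Adding term by term: -(10/3)t^3 + (55/2)t^2 - (427/6)t + 56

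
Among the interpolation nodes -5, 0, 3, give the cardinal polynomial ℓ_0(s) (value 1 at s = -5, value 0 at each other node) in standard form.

ℓ_0(s) = s(s - 3) / [(-5)·(-8)]
       = (s^2 - 3s) / (40)

ℓ_0(s) = (1/40)s^2 - (3/40)s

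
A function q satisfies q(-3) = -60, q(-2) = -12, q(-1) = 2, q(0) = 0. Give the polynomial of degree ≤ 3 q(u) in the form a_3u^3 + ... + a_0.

q(u) = 3u^3 + u^2 - 4u

Build the Lagrange basis polynomials:
L_0(u) = (u + 2)(u + 1)u / [-6] = -(1/6)u^3 - (1/2)u^2 - (1/3)u
L_1(u) = (u + 3)(u + 1)u / [2] = (1/2)u^3 + 2u^2 + (3/2)u
L_2(u) = (u + 3)(u + 2)u / [-2] = -(1/2)u^3 - (5/2)u^2 - 3u
L_3(u) = (u + 3)(u + 2)(u + 1) / [6] = (1/6)u^3 + u^2 + (11/6)u + 1
q(u) = (-60)·L_0 + (-12)·L_1 + 2·L_2 + 0·L_3
  (-60)·L_0(u) = 10u^3 + 30u^2 + 20u
  (-12)·L_1(u) = -6u^3 - 24u^2 - 18u
  2·L_2(u) = -u^3 - 5u^2 - 6u
  0·L_3(u) = 0
Adding term by term: 3u^3 + u^2 - 4u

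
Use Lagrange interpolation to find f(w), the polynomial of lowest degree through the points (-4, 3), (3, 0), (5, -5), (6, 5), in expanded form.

Build the Lagrange basis polynomials:
L_0(w) = (w - 3)(w - 5)(w - 6) / [-630] = -(1/630)w^3 + (1/45)w^2 - (1/10)w + 1/7
L_1(w) = (w + 4)(w - 5)(w - 6) / [42] = (1/42)w^3 - (1/6)w^2 - (1/3)w + 20/7
L_2(w) = (w + 4)(w - 3)(w - 6) / [-18] = -(1/18)w^3 + (5/18)w^2 + w - 4
L_3(w) = (w + 4)(w - 3)(w - 5) / [30] = (1/30)w^3 - (2/15)w^2 - (17/30)w + 2
f(w) = 3·L_0 + 0·L_1 + (-5)·L_2 + 5·L_3
  3·L_0(w) = -(1/210)w^3 + (1/15)w^2 - (3/10)w + 3/7
  0·L_1(w) = 0
  (-5)·L_2(w) = (5/18)w^3 - (25/18)w^2 - 5w + 20
  5·L_3(w) = (1/6)w^3 - (2/3)w^2 - (17/6)w + 10
Adding term by term: (277/630)w^3 - (179/90)w^2 - (122/15)w + 213/7

f(w) = (277/630)w^3 - (179/90)w^2 - (122/15)w + 213/7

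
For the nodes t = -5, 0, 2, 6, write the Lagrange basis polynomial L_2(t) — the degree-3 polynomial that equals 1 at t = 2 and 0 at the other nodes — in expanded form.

L_2(t) = -(1/56)t^3 + (1/56)t^2 + (15/28)t

L_2(t) = (t + 5)t(t - 6) / [(7)·(2)·(-4)]
       = (t^3 - t^2 - 30t) / (-56)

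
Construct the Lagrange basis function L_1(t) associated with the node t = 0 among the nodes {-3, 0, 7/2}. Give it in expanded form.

L_1(t) = -(2/21)t^2 + (1/21)t + 1

L_1(t) = (t + 3)(t - 7/2) / [(3)·(-7/2)]
       = (t^2 - (1/2)t - 21/2) / (-21/2)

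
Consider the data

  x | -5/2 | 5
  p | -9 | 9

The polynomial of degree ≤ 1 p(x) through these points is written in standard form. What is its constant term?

Build the Lagrange basis polynomials:
L_0(x) = (x - 5) / [-15/2] = -(2/15)x + 2/3
L_1(x) = (x + 5/2) / [15/2] = (2/15)x + 1/3
p(x) = (-9)·L_0 + 9·L_1
Only the constant term is needed; take it from each L_i and combine:
(-9)·(2/3) + 9·(1/3) = -3

-3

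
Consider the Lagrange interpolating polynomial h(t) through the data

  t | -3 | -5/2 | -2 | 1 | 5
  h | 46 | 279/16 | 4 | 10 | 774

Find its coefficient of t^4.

The leading coefficient equals the top divided difference h[-3,-5/2,-2,1,5].
h[-3,-5/2] = (279/16 - 46) / (-5/2 - (-3)) = -457/8
h[-5/2,-2] = (4 - 279/16) / (-2 - (-5/2)) = -215/8
h[-2,1] = (10 - 4) / (1 - (-2)) = 2
h[1,5] = (774 - 10) / (5 - 1) = 191
h[-3,-5/2,-2] = (-215/8 - (-457/8)) / (-2 - (-3)) = 121/4
h[-5/2,-2,1] = (2 - (-215/8)) / (1 - (-5/2)) = 33/4
h[-2,1,5] = (191 - 2) / (5 - (-2)) = 27
h[-3,-5/2,-2,1] = (33/4 - 121/4) / (1 - (-3)) = -11/2
h[-5/2,-2,1,5] = (27 - 33/4) / (5 - (-5/2)) = 5/2
h[-3,-5/2,-2,1,5] = (5/2 - (-11/2)) / (5 - (-3)) = 1

1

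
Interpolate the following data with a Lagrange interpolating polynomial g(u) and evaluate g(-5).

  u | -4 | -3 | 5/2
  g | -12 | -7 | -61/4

Evaluate each Lagrange basis at u = -5:
L_0(-5) = (-2)·(-15/2)/[(-1)·(-13/2)] = 30/13
L_1(-5) = (-1)·(-15/2)/[(1)·(-11/2)] = -15/11
L_2(-5) = (-1)·(-2)/[(13/2)·(11/2)] = 8/143
Sum: (-12)·(30/13) + (-7)·(-15/11) + (-61/4)·(8/143) = -19

-19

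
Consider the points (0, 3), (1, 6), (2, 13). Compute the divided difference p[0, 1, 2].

p[0,1] = (6 - 3) / (1 - 0) = 3
p[1,2] = (13 - 6) / (2 - 1) = 7
p[0,1,2] = (7 - 3) / (2 - 0) = 2

2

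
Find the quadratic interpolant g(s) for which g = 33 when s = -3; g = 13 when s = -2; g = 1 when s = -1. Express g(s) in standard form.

L_0(s) = (s + 2)(s + 1) / [2] = (1/2)s^2 + (3/2)s + 1
L_1(s) = (s + 3)(s + 1) / [-1] = -s^2 - 4s - 3
L_2(s) = (s + 3)(s + 2) / [2] = (1/2)s^2 + (5/2)s + 3
g(s) = 33·L_0 + 13·L_1 + 1·L_2
  33·L_0(s) = (33/2)s^2 + (99/2)s + 33
  13·L_1(s) = -13s^2 - 52s - 39
  1·L_2(s) = (1/2)s^2 + (5/2)s + 3
Adding term by term: 4s^2 - 3

g(s) = 4s^2 - 3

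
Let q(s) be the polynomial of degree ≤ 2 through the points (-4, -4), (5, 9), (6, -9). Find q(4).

208/9

Evaluate each Lagrange basis at s = 4:
L_0(4) = (-1)·(-2)/[(-9)·(-10)] = 1/45
L_1(4) = (8)·(-2)/[(9)·(-1)] = 16/9
L_2(4) = (8)·(-1)/[(10)·(1)] = -4/5
Sum: (-4)·(1/45) + 9·(16/9) + (-9)·(-4/5) = 208/9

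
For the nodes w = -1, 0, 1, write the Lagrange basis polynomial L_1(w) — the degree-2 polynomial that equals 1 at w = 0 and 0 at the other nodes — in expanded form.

L_1(w) = -w^2 + 1

L_1(w) = (w + 1)(w - 1) / [(1)·(-1)]
       = (w^2 - 1) / (-1)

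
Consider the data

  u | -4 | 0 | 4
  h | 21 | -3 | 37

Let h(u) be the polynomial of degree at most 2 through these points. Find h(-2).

Evaluate each Lagrange basis at u = -2:
L_0(-2) = (-2)·(-6)/[(-4)·(-8)] = 3/8
L_1(-2) = (2)·(-6)/[(4)·(-4)] = 3/4
L_2(-2) = (2)·(-2)/[(8)·(4)] = -1/8
Sum: 21·(3/8) + (-3)·(3/4) + 37·(-1/8) = 1

1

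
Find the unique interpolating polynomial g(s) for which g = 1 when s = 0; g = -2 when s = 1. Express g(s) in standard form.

g(s) = -3s + 1

L_0(s) = (s - 1) / [-1] = -s + 1
L_1(s) = s / [1] = s
g(s) = 1·L_0 + (-2)·L_1
  1·L_0(s) = -s + 1
  (-2)·L_1(s) = -2s
Adding term by term: -3s + 1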